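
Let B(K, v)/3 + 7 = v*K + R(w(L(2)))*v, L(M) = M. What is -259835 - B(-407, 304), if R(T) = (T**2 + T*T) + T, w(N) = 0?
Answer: 111370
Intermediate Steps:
R(T) = T + 2*T**2 (R(T) = (T**2 + T**2) + T = 2*T**2 + T = T + 2*T**2)
B(K, v) = -21 + 3*K*v (B(K, v) = -21 + 3*(v*K + (0*(1 + 2*0))*v) = -21 + 3*(K*v + (0*(1 + 0))*v) = -21 + 3*(K*v + (0*1)*v) = -21 + 3*(K*v + 0*v) = -21 + 3*(K*v + 0) = -21 + 3*(K*v) = -21 + 3*K*v)
-259835 - B(-407, 304) = -259835 - (-21 + 3*(-407)*304) = -259835 - (-21 - 371184) = -259835 - 1*(-371205) = -259835 + 371205 = 111370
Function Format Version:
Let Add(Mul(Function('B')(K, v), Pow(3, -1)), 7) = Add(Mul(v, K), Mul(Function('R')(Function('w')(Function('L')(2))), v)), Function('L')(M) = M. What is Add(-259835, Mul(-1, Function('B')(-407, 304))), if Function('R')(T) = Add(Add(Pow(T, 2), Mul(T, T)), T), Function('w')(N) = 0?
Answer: 111370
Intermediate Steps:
Function('R')(T) = Add(T, Mul(2, Pow(T, 2))) (Function('R')(T) = Add(Add(Pow(T, 2), Pow(T, 2)), T) = Add(Mul(2, Pow(T, 2)), T) = Add(T, Mul(2, Pow(T, 2))))
Function('B')(K, v) = Add(-21, Mul(3, K, v)) (Function('B')(K, v) = Add(-21, Mul(3, Add(Mul(v, K), Mul(Mul(0, Add(1, Mul(2, 0))), v)))) = Add(-21, Mul(3, Add(Mul(K, v), Mul(Mul(0, Add(1, 0)), v)))) = Add(-21, Mul(3, Add(Mul(K, v), Mul(Mul(0, 1), v)))) = Add(-21, Mul(3, Add(Mul(K, v), Mul(0, v)))) = Add(-21, Mul(3, Add(Mul(K, v), 0))) = Add(-21, Mul(3, Mul(K, v))) = Add(-21, Mul(3, K, v)))
Add(-259835, Mul(-1, Function('B')(-407, 304))) = Add(-259835, Mul(-1, Add(-21, Mul(3, -407, 304)))) = Add(-259835, Mul(-1, Add(-21, -371184))) = Add(-259835, Mul(-1, -371205)) = Add(-259835, 371205) = 111370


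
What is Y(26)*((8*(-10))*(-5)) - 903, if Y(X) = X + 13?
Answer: 14697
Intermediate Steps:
Y(X) = 13 + X
Y(26)*((8*(-10))*(-5)) - 903 = (13 + 26)*((8*(-10))*(-5)) - 903 = 39*(-80*(-5)) - 903 = 39*400 - 903 = 15600 - 903 = 14697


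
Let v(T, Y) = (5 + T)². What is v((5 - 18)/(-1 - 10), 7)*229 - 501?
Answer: 998275/121 ≈ 8250.2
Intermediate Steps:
v((5 - 18)/(-1 - 10), 7)*229 - 501 = (5 + (5 - 18)/(-1 - 10))²*229 - 501 = (5 - 13/(-11))²*229 - 501 = (5 - 13*(-1/11))²*229 - 501 = (5 + 13/11)²*229 - 501 = (68/11)²*229 - 501 = (4624/121)*229 - 501 = 1058896/121 - 501 = 998275/121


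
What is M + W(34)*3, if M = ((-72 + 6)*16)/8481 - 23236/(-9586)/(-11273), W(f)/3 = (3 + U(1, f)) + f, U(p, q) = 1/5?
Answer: 23236659167232/69430463365 ≈ 334.68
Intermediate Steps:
U(p, q) = ⅕
W(f) = 48/5 + 3*f (W(f) = 3*((3 + ⅕) + f) = 3*(16/5 + f) = 48/5 + 3*f)
M = -1731993474/13886092673 (M = -66*16*(1/8481) - 23236*(-1/9586)*(-1/11273) = -1056*1/8481 + (11618/4793)*(-1/11273) = -32/257 - 11618/54031489 = -1731993474/13886092673 ≈ -0.12473)
M + W(34)*3 = -1731993474/13886092673 + (48/5 + 3*34)*3 = -1731993474/13886092673 + (48/5 + 102)*3 = -1731993474/13886092673 + (558/5)*3 = -1731993474/13886092673 + 1674/5 = 23236659167232/69430463365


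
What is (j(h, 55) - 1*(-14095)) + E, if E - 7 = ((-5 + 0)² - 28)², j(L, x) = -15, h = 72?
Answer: 14096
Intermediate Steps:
E = 16 (E = 7 + ((-5 + 0)² - 28)² = 7 + ((-5)² - 28)² = 7 + (25 - 28)² = 7 + (-3)² = 7 + 9 = 16)
(j(h, 55) - 1*(-14095)) + E = (-15 - 1*(-14095)) + 16 = (-15 + 14095) + 16 = 14080 + 16 = 14096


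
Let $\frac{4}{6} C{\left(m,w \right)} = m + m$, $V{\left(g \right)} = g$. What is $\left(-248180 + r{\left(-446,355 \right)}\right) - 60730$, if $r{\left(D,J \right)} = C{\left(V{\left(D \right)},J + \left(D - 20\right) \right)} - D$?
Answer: $-309802$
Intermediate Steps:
$C{\left(m,w \right)} = 3 m$ ($C{\left(m,w \right)} = \frac{3 \left(m + m\right)}{2} = \frac{3 \cdot 2 m}{2} = 3 m$)
$r{\left(D,J \right)} = 2 D$ ($r{\left(D,J \right)} = 3 D - D = 2 D$)
$\left(-248180 + r{\left(-446,355 \right)}\right) - 60730 = \left(-248180 + 2 \left(-446\right)\right) - 60730 = \left(-248180 - 892\right) - 60730 = -249072 - 60730 = -309802$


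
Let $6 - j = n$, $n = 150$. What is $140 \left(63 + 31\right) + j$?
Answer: $13016$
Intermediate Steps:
$j = -144$ ($j = 6 - 150 = -144$)
$140 \left(63 + 31\right) + j = 140 \left(63 + 31\right) - 144 = 140 \cdot 94 - 144 = 13160 - 144 = 13016$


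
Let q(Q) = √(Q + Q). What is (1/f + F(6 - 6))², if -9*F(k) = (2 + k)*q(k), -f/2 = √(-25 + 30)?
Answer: 1/20 ≈ 0.050000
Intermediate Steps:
q(Q) = √2*√Q (q(Q) = √(2*Q) = √2*√Q)
f = -2*√5 (f = -2*√(-25 + 30) = -2*√5 ≈ -4.4721)
F(k) = -√2*√k*(2 + k)/9 (F(k) = -(2 + k)*√2*√k/9 = -√2*√k*(2 + k)/9)
(1/f + F(6 - 6))² = (1/(-2*√5) + √2*√(6 - 6)*(-2 - (6 - 6))/9)² = (-√5/10 + √2*√0*(-2 - 1*0)/9)² = (-√5/10 + (⅑)*√2*0*(-2 + 0))² = (-√5/10 + (⅑)*√2*0*(-2))² = (-√5/10 + 0)² = (-√5/10)² = 1/20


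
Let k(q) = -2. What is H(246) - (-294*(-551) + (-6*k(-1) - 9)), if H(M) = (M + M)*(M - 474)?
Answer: -274173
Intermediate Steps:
H(M) = 2*M*(-474 + M) (H(M) = (2*M)*(-474 + M) = 2*M*(-474 + M))
H(246) - (-294*(-551) + (-6*k(-1) - 9)) = 2*246*(-474 + 246) - (-294*(-551) + (-6*(-2) - 9)) = 2*246*(-228) - (161994 + (12 - 9)) = -112176 - (161994 + 3) = -112176 - 1*161997 = -112176 - 161997 = -274173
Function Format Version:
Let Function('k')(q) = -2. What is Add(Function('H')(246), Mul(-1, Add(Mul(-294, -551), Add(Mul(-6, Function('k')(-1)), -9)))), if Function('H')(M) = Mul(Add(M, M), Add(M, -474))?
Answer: -274173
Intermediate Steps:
Function('H')(M) = Mul(2, M, Add(-474, M)) (Function('H')(M) = Mul(Mul(2, M), Add(-474, M)) = Mul(2, M, Add(-474, M)))
Add(Function('H')(246), Mul(-1, Add(Mul(-294, -551), Add(Mul(-6, Function('k')(-1)), -9)))) = Add(Mul(2, 246, Add(-474, 246)), Mul(-1, Add(Mul(-294, -551), Add(Mul(-6, -2), -9)))) = Add(Mul(2, 246, -228), Mul(-1, Add(161994, Add(12, -9)))) = Add(-112176, Mul(-1, Add(161994, 3))) = Add(-112176, Mul(-1, 161997)) = Add(-112176, -161997) = -274173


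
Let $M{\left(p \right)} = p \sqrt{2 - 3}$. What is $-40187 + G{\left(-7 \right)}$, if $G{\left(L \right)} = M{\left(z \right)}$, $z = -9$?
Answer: $-40187 - 9 i \approx -40187.0 - 9.0 i$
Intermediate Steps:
$M{\left(p \right)} = i p$ ($M{\left(p \right)} = p \sqrt{-1} = p i = i p$)
$G{\left(L \right)} = - 9 i$ ($G{\left(L \right)} = i \left(-9\right) = - 9 i$)
$-40187 + G{\left(-7 \right)} = -40187 - 9 i$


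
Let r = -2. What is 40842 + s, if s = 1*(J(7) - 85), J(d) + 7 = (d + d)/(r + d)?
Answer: 203764/5 ≈ 40753.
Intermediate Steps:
J(d) = -7 + 2*d/(-2 + d) (J(d) = -7 + (d + d)/(-2 + d) = -7 + (2*d)/(-2 + d) = -7 + 2*d/(-2 + d))
s = -446/5 (s = 1*((14 - 5*7)/(-2 + 7) - 85) = 1*((14 - 35)/5 - 85) = 1*((⅕)*(-21) - 85) = 1*(-21/5 - 85) = 1*(-446/5) = -446/5 ≈ -89.200)
40842 + s = 40842 - 446/5 = 203764/5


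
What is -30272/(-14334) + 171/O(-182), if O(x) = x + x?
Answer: 4283947/2608788 ≈ 1.6421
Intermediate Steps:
O(x) = 2*x
-30272/(-14334) + 171/O(-182) = -30272/(-14334) + 171/((2*(-182))) = -30272*(-1/14334) + 171/(-364) = 15136/7167 + 171*(-1/364) = 15136/7167 - 171/364 = 4283947/2608788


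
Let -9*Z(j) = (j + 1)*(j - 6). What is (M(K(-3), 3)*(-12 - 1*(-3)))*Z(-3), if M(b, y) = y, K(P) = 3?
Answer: 54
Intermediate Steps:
Z(j) = -(1 + j)*(-6 + j)/9 (Z(j) = -(j + 1)*(j - 6)/9 = -(1 + j)*(-6 + j)/9)
(M(K(-3), 3)*(-12 - 1*(-3)))*Z(-3) = (3*(-12 - 1*(-3)))*(⅔ - ⅑*(-3)² + (5/9)*(-3)) = (3*(-12 + 3))*(⅔ - ⅑*9 - 5/3) = (3*(-9))*(⅔ - 1 - 5/3) = -27*(-2) = 54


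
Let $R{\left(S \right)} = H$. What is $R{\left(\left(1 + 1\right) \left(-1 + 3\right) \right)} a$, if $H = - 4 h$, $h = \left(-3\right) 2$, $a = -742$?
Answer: $-17808$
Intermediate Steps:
$h = -6$
$H = 24$ ($H = \left(-4\right) \left(-6\right) = 24$)
$R{\left(S \right)} = 24$
$R{\left(\left(1 + 1\right) \left(-1 + 3\right) \right)} a = 24 \left(-742\right) = -17808$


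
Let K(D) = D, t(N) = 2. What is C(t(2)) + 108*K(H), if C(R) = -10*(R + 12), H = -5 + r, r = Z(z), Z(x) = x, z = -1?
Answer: -788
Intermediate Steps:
r = -1
H = -6 (H = -5 - 1 = -6)
C(R) = -120 - 10*R (C(R) = -10*(12 + R) = -120 - 10*R)
C(t(2)) + 108*K(H) = (-120 - 10*2) + 108*(-6) = (-120 - 20) - 648 = -140 - 648 = -788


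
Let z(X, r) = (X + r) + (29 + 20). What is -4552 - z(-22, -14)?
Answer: -4565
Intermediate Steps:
z(X, r) = 49 + X + r (z(X, r) = (X + r) + 49 = 49 + X + r)
-4552 - z(-22, -14) = -4552 - (49 - 22 - 14) = -4552 - 1*13 = -4552 - 13 = -4565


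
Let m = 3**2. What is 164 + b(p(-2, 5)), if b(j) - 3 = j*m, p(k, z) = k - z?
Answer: 104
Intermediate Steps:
m = 9
b(j) = 3 + 9*j (b(j) = 3 + j*9 = 3 + 9*j)
164 + b(p(-2, 5)) = 164 + (3 + 9*(-2 - 1*5)) = 164 + (3 + 9*(-2 - 5)) = 164 + (3 + 9*(-7)) = 164 + (3 - 63) = 164 - 60 = 104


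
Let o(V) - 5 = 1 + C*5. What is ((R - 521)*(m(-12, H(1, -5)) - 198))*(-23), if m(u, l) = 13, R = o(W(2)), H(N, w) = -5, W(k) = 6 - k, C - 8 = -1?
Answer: -2042400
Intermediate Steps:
C = 7 (C = 8 - 1 = 7)
o(V) = 41 (o(V) = 5 + (1 + 7*5) = 5 + (1 + 35) = 5 + 36 = 41)
R = 41
((R - 521)*(m(-12, H(1, -5)) - 198))*(-23) = ((41 - 521)*(13 - 198))*(-23) = -480*(-185)*(-23) = 88800*(-23) = -2042400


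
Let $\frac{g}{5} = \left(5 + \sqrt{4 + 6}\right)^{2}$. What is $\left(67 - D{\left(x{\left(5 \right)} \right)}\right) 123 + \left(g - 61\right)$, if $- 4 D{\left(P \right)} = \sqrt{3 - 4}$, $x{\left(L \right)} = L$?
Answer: $8355 + 50 \sqrt{10} + \frac{123 i}{4} \approx 8513.1 + 30.75 i$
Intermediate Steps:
$D{\left(P \right)} = - \frac{i}{4}$ ($D{\left(P \right)} = - \frac{\sqrt{3 - 4}}{4} = - \frac{\sqrt{-1}}{4} = - \frac{i}{4}$)
$g = 5 \left(5 + \sqrt{10}\right)^{2}$ ($g = 5 \left(5 + \sqrt{4 + 6}\right)^{2} = 5 \left(5 + \sqrt{10}\right)^{2} \approx 333.11$)
$\left(67 - D{\left(x{\left(5 \right)} \right)}\right) 123 + \left(g - 61\right) = \left(67 - - \frac{i}{4}\right) 123 + \left(\left(175 + 50 \sqrt{10}\right) - 61\right) = \left(67 + \frac{i}{4}\right) 123 - \left(-114 - 50 \sqrt{10}\right) = \left(8241 + \frac{123 i}{4}\right) + \left(114 + 50 \sqrt{10}\right) = 8355 + 50 \sqrt{10} + \frac{123 i}{4}$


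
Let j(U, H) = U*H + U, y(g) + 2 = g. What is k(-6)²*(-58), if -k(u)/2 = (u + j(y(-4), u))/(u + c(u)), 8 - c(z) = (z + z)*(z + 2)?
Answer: -33408/529 ≈ -63.153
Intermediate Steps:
y(g) = -2 + g
c(z) = 8 - 2*z*(2 + z) (c(z) = 8 - (z + z)*(z + 2) = 8 - 2*z*(2 + z))
j(U, H) = U + H*U (j(U, H) = H*U + U = U + H*U)
k(u) = -2*(-6 - 5*u)/(8 - 3*u - 2*u²) (k(u) = -2*(u + (-2 - 4)*(1 + u))/(u + (8 - 4*u - 2*u²)) = -2*(u - 6*(1 + u))/(8 - 3*u - 2*u²) = -2*(u + (-6 - 6*u))/(8 - 3*u - 2*u²) = -2*(-6 - 5*u)/(8 - 3*u - 2*u²))
k(-6)²*(-58) = (2*(-6 - 5*(-6))/(-8 + 2*(-6)² + 3*(-6)))²*(-58) = (2*(-6 + 30)/(-8 + 2*36 - 18))²*(-58) = (2*24/(-8 + 72 - 18))²*(-58) = (2*24/46)²*(-58) = (2*(1/46)*24)²*(-58) = (24/23)²*(-58) = (576/529)*(-58) = -33408/529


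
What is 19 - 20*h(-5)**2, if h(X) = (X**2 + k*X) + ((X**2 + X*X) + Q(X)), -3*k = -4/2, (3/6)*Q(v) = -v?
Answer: -1200329/9 ≈ -1.3337e+5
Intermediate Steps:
Q(v) = -2*v (Q(v) = 2*(-v) = -2*v)
k = 2/3 (k = -(-4)/(3*2) = -1/3*(-2) = 2/3 ≈ 0.66667)
h(X) = 3*X**2 - 4*X/3 (h(X) = (X**2 + 2*X/3) + ((X**2 + X*X) - 2*X) = (X**2 + 2*X/3) + ((X**2 + X**2) - 2*X) = (X**2 + 2*X/3) + (2*X**2 - 2*X) = (X**2 + 2*X/3) + (-2*X + 2*X**2) = 3*X**2 - 4*X/3)
19 - 20*h(-5)**2 = 19 - 20*25*(-4 + 9*(-5))**2/9 = 19 - 20*25*(-4 - 45)**2/9 = 19 - 20*((1/3)*(-5)*(-49))**2 = 19 - 20*(245/3)**2 = 19 - 20*60025/9 = 19 - 1200500/9 = -1200329/9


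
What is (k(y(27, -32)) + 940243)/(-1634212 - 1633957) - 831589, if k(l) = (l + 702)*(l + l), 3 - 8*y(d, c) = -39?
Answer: -21742194705681/26145352 ≈ -8.3159e+5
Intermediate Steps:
y(d, c) = 21/4 (y(d, c) = 3/8 - 1/8*(-39) = 3/8 + 39/8 = 21/4)
k(l) = 2*l*(702 + l) (k(l) = (702 + l)*(2*l) = 2*l*(702 + l))
(k(y(27, -32)) + 940243)/(-1634212 - 1633957) - 831589 = (2*(21/4)*(702 + 21/4) + 940243)/(-1634212 - 1633957) - 831589 = (2*(21/4)*(2829/4) + 940243)/(-3268169) - 831589 = (59409/8 + 940243)*(-1/3268169) - 831589 = (7581353/8)*(-1/3268169) - 831589 = -7581353/26145352 - 831589 = -21742194705681/26145352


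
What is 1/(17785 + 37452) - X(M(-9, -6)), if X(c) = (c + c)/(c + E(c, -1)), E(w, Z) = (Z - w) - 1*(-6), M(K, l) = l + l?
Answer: 1325693/276185 ≈ 4.8000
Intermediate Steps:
M(K, l) = 2*l
E(w, Z) = 6 + Z - w (E(w, Z) = (Z - w) + 6 = 6 + Z - w)
X(c) = 2*c/5 (X(c) = (c + c)/(c + (6 - 1 - c)) = (2*c)/(c + (5 - c)) = (2*c)/5 = (2*c)*(⅕) = 2*c/5)
1/(17785 + 37452) - X(M(-9, -6)) = 1/(17785 + 37452) - 2*2*(-6)/5 = 1/55237 - 2*(-12)/5 = 1/55237 - 1*(-24/5) = 1/55237 + 24/5 = 1325693/276185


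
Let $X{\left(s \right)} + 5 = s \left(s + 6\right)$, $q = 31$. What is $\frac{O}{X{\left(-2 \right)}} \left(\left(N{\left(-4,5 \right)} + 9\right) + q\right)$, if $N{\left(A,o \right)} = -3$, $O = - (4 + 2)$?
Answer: $\frac{222}{13} \approx 17.077$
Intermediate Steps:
$O = -6$ ($O = \left(-1\right) 6 = -6$)
$X{\left(s \right)} = -5 + s \left(6 + s\right)$ ($X{\left(s \right)} = -5 + s \left(s + 6\right) = -5 + s \left(6 + s\right)$)
$\frac{O}{X{\left(-2 \right)}} \left(\left(N{\left(-4,5 \right)} + 9\right) + q\right) = \frac{1}{-5 + \left(-2\right)^{2} + 6 \left(-2\right)} \left(-6\right) \left(\left(-3 + 9\right) + 31\right) = \frac{1}{-5 + 4 - 12} \left(-6\right) \left(6 + 31\right) = \frac{1}{-13} \left(-6\right) 37 = \left(- \frac{1}{13}\right) \left(-6\right) 37 = \frac{6}{13} \cdot 37 = \frac{222}{13}$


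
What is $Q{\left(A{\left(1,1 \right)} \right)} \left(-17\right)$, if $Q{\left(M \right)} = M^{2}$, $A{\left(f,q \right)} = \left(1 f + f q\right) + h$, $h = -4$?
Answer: $-68$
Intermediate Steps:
$A{\left(f,q \right)} = -4 + f + f q$ ($A{\left(f,q \right)} = \left(1 f + f q\right) - 4 = \left(f + f q\right) - 4 = -4 + f + f q$)
$Q{\left(A{\left(1,1 \right)} \right)} \left(-17\right) = \left(-4 + 1 + 1 \cdot 1\right)^{2} \left(-17\right) = \left(-4 + 1 + 1\right)^{2} \left(-17\right) = \left(-2\right)^{2} \left(-17\right) = 4 \left(-17\right) = -68$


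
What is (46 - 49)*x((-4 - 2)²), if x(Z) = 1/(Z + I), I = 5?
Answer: -3/41 ≈ -0.073171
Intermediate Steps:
x(Z) = 1/(5 + Z) (x(Z) = 1/(Z + 5) = 1/(5 + Z))
(46 - 49)*x((-4 - 2)²) = (46 - 49)/(5 + (-4 - 2)²) = -3/(5 + (-6)²) = -3/(5 + 36) = -3/41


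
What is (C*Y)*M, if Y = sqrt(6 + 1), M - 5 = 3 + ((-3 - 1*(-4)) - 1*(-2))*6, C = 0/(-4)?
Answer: 0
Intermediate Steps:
C = 0 (C = 0*(-1/4) = 0)
M = 26 (M = 5 + (3 + ((-3 - 1*(-4)) - 1*(-2))*6) = 5 + (3 + ((-3 + 4) + 2)*6) = 5 + (3 + (1 + 2)*6) = 5 + (3 + 3*6) = 5 + (3 + 18) = 5 + 21 = 26)
Y = sqrt(7) ≈ 2.6458
(C*Y)*M = (0*sqrt(7))*26 = 0*26 = 0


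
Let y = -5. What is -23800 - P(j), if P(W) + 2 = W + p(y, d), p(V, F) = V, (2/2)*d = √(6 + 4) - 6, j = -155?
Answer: -23638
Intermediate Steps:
d = -6 + √10 (d = √(6 + 4) - 6 = √10 - 6 = -6 + √10 ≈ -2.8377)
P(W) = -7 + W (P(W) = -2 + (W - 5) = -2 + (-5 + W) = -7 + W)
-23800 - P(j) = -23800 - (-7 - 155) = -23800 - 1*(-162) = -23800 + 162 = -23638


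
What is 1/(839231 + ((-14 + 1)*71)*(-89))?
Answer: 1/921378 ≈ 1.0853e-6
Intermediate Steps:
1/(839231 + ((-14 + 1)*71)*(-89)) = 1/(839231 - 13*71*(-89)) = 1/(839231 - 923*(-89)) = 1/(839231 + 82147) = 1/921378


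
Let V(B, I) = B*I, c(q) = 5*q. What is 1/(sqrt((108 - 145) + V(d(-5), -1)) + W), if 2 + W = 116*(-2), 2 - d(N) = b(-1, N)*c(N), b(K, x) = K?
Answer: -117/27385 - I*sqrt(14)/54770 ≈ -0.0042724 - 6.8316e-5*I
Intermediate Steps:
d(N) = 2 + 5*N (d(N) = 2 - (-1)*5*N = 2 - (-5)*N = 2 + 5*N)
W = -234 (W = -2 + 116*(-2) = -2 - 232 = -234)
1/(sqrt((108 - 145) + V(d(-5), -1)) + W) = 1/(sqrt((108 - 145) + (2 + 5*(-5))*(-1)) - 234) = 1/(sqrt(-37 + (2 - 25)*(-1)) - 234) = 1/(sqrt(-37 - 23*(-1)) - 234) = 1/(sqrt(-37 + 23) - 234) = 1/(sqrt(-14) - 234) = 1/(I*sqrt(14) - 234) = 1/(-234 + I*sqrt(14))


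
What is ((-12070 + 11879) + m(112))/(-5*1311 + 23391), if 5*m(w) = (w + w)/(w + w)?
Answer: -159/14030 ≈ -0.011333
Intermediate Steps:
m(w) = ⅕ (m(w) = ((w + w)/(w + w))/5 = ((2*w)/((2*w)))/5 = ((2*w)*(1/(2*w)))/5 = (⅕)*1 = ⅕)
((-12070 + 11879) + m(112))/(-5*1311 + 23391) = ((-12070 + 11879) + ⅕)/(-5*1311 + 23391) = (-191 + ⅕)/(-6555 + 23391) = -954/5/16836 = -954/5*1/16836 = -159/14030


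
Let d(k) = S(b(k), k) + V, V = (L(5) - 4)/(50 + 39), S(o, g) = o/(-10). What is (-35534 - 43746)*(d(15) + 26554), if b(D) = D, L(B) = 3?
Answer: -187352236520/89 ≈ -2.1051e+9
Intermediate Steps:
S(o, g) = -o/10 (S(o, g) = o*(-⅒) = -o/10)
V = -1/89 (V = (3 - 4)/(50 + 39) = -1/89 ≈ -0.011236)
d(k) = -1/89 - k/10 (d(k) = -k/10 - 1/89 = -1/89 - k/10)
(-35534 - 43746)*(d(15) + 26554) = (-35534 - 43746)*((-1/89 - ⅒*15) + 26554) = -79280*((-1/89 - 3/2) + 26554) = -79280*(-269/178 + 26554) = -79280*4726343/178 = -187352236520/89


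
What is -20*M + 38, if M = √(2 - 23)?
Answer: 38 - 20*I*√21 ≈ 38.0 - 91.651*I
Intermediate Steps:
M = I*√21 (M = √(-21) = I*√21 ≈ 4.5826*I)
-20*M + 38 = -20*I*√21 + 38 = 38 - 20*I*√21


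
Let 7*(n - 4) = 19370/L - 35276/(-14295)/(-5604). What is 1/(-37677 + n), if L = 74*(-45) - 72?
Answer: -26496111285/998209553701271 ≈ -2.6544e-5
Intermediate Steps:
L = -3402 (L = -3330 - 72 = -3402)
n = 84431183674/26496111285 (n = 4 + (19370/(-3402) - 35276/(-14295)/(-5604))/7 = 4 + (19370*(-1/3402) - 35276*(-1/14295)*(-1/5604))/7 = 4 + (-9685/1701 + (35276/14295)*(-1/5604))/7 = 4 + (-9685/1701 - 8819/20027295)/7 = 4 + (⅐)*(-21553261466/3785158755) = 4 - 21553261466/26496111285 = 84431183674/26496111285 ≈ 3.1866)
1/(-37677 + n) = 1/(-37677 + 84431183674/26496111285) = 1/(-998209553701271/26496111285) = -26496111285/998209553701271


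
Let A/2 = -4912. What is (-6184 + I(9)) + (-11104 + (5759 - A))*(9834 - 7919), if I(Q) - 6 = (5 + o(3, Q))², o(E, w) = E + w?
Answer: 8571396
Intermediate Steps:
A = -9824 (A = 2*(-4912) = -9824)
I(Q) = 6 + (8 + Q)² (I(Q) = 6 + (5 + (3 + Q))² = 6 + (8 + Q)²)
(-6184 + I(9)) + (-11104 + (5759 - A))*(9834 - 7919) = (-6184 + (6 + (8 + 9)²)) + (-11104 + (5759 - 1*(-9824)))*(9834 - 7919) = (-6184 + (6 + 17²)) + (-11104 + (5759 + 9824))*1915 = (-6184 + (6 + 289)) + (-11104 + 15583)*1915 = (-6184 + 295) + 4479*1915 = -5889 + 8577285 = 8571396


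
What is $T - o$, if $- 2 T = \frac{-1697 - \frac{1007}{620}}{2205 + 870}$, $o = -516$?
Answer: $\frac{656187049}{1271000} \approx 516.28$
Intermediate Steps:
$T = \frac{351049}{1271000}$ ($T = - \frac{\left(-1697 - \frac{1007}{620}\right) \frac{1}{2205 + 870}}{2} = - \frac{\left(-1697 - \frac{1007}{620}\right) \frac{1}{3075}}{2} = - \frac{\left(- \frac{1053147}{620}\right) \frac{1}{3075}}{2} = \left(- \frac{1}{2}\right) \left(- \frac{351049}{635500}\right) = \frac{351049}{1271000} \approx 0.2762$)
$T - o = \frac{351049}{1271000} - -516 = \frac{351049}{1271000} + 516 = \frac{656187049}{1271000}$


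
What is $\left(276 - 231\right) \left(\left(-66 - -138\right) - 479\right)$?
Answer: $-18315$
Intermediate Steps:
$\left(276 - 231\right) \left(\left(-66 - -138\right) - 479\right) = 45 \left(\left(-66 + 138\right) - 479\right) = 45 \left(72 - 479\right) = 45 \left(-407\right) = -18315$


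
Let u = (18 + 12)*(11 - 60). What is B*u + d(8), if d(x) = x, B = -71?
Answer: 104378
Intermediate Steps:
u = -1470 (u = 30*(-49) = -1470)
B*u + d(8) = -71*(-1470) + 8 = 104370 + 8 = 104378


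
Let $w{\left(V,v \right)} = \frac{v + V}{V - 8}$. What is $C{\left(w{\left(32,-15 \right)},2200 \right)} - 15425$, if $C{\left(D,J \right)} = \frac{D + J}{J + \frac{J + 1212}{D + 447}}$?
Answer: $- \frac{8780905218935}{569301312} \approx -15424.0$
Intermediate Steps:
$w{\left(V,v \right)} = \frac{V + v}{-8 + V}$
$C{\left(D,J \right)} = \frac{D + J}{J + \frac{1212 + J}{447 + D}}$
$C{\left(w{\left(32,-15 \right)},2200 \right)} - 15425 = \frac{\left(\frac{32 - 15}{-8 + 32}\right)^{2} + 447 \frac{32 - 15}{-8 + 32} + 447 \cdot 2200 + \frac{32 - 15}{-8 + 32} \cdot 2200}{1212 + 448 \cdot 2200 + \frac{32 - 15}{-8 + 32} \cdot 2200} - 15425 = \frac{\left(\frac{1}{24} \cdot 17\right)^{2} + 447 \cdot \frac{1}{24} \cdot 17 + 983400 + \frac{1}{24} \cdot 17 \cdot 2200}{1212 + 985600 + \frac{1}{24} \cdot 17 \cdot 2200} - 15425 = \frac{\left(\frac{17}{24}\right)^{2} + 447 \cdot \frac{17}{24} + 983400 + \frac{17}{24} \cdot 2200}{1212 + 985600 + \frac{17}{24} \cdot 2200} - 15425 = \frac{\frac{289}{576} + \frac{2533}{8} + 983400 + \frac{4675}{3}}{1212 + 985600 + \frac{4675}{3}} - 15425 = \frac{1}{\frac{2965111}{3}} \cdot \frac{567518665}{576} - 15425 = \frac{3}{2965111} \cdot \frac{567518665}{576} - 15425 = \frac{567518665}{569301312} - 15425 = - \frac{8780905218935}{569301312}$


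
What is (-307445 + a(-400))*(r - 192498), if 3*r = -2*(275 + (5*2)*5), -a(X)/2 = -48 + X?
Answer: 59076488352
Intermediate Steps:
a(X) = 96 - 2*X (a(X) = -2*(-48 + X) = 96 - 2*X)
r = -650/3 (r = (-2*(275 + (5*2)*5))/3 = (-2*(275 + 10*5))/3 = (-2*(275 + 50))/3 = (-2*325)/3 = (⅓)*(-650) = -650/3 ≈ -216.67)
(-307445 + a(-400))*(r - 192498) = (-307445 + (96 - 2*(-400)))*(-650/3 - 192498) = (-307445 + (96 + 800))*(-578144/3) = (-307445 + 896)*(-578144/3) = -306549*(-578144/3) = 59076488352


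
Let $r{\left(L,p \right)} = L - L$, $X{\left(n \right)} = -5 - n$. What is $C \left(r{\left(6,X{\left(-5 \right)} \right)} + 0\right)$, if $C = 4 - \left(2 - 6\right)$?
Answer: $0$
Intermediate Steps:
$r{\left(L,p \right)} = 0$
$C = 8$ ($C = 4 - \left(2 - 6\right) = 4 - -4 = 4 + 4 = 8$)
$C \left(r{\left(6,X{\left(-5 \right)} \right)} + 0\right) = 8 \left(0 + 0\right) = 8 \cdot 0 = 0$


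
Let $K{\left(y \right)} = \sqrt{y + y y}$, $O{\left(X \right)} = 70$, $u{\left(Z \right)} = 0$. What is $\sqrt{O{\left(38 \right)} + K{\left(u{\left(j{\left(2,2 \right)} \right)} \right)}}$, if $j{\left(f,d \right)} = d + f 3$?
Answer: $\sqrt{70} \approx 8.3666$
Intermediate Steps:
$j{\left(f,d \right)} = d + 3 f$
$K{\left(y \right)} = \sqrt{y + y^{2}}$
$\sqrt{O{\left(38 \right)} + K{\left(u{\left(j{\left(2,2 \right)} \right)} \right)}} = \sqrt{70 + \sqrt{0 \left(1 + 0\right)}} = \sqrt{70 + \sqrt{0 \cdot 1}} = \sqrt{70 + \sqrt{0}} = \sqrt{70 + 0} = \sqrt{70}$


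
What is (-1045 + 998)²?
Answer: 2209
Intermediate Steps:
(-1045 + 998)² = (-47)² = 2209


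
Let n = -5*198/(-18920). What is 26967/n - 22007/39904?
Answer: 61695827611/119712 ≈ 5.1537e+5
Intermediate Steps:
n = 9/172 (n = -990*(-1/18920) = 9/172 ≈ 0.052326)
26967/n - 22007/39904 = 26967/(9/172) - 22007/39904 = 26967*(172/9) - 22007*1/39904 = 1546108/3 - 22007/39904 = 61695827611/119712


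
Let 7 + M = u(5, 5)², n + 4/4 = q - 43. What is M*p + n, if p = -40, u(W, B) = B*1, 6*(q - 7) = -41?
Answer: -4583/6 ≈ -763.83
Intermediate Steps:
q = ⅙ (q = 7 + (⅙)*(-41) = 7 - 41/6 = ⅙ ≈ 0.16667)
u(W, B) = B
n = -263/6 (n = -1 + (⅙ - 43) = -1 - 257/6 = -263/6 ≈ -43.833)
M = 18 (M = -7 + 5² = -7 + 25 = 18)
M*p + n = 18*(-40) - 263/6 = -720 - 263/6 = -4583/6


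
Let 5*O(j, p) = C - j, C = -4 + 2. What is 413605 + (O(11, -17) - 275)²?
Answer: 12266669/25 ≈ 4.9067e+5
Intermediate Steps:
C = -2
O(j, p) = -⅖ - j/5 (O(j, p) = (-2 - j)/5 = -⅖ - j/5)
413605 + (O(11, -17) - 275)² = 413605 + ((-⅖ - ⅕*11) - 275)² = 413605 + ((-⅖ - 11/5) - 275)² = 413605 + (-13/5 - 275)² = 413605 + (-1388/5)² = 413605 + 1926544/25 = 12266669/25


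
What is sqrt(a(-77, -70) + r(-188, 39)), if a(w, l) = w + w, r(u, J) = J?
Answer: I*sqrt(115) ≈ 10.724*I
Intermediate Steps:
a(w, l) = 2*w
sqrt(a(-77, -70) + r(-188, 39)) = sqrt(2*(-77) + 39) = sqrt(-154 + 39) = sqrt(-115) = I*sqrt(115)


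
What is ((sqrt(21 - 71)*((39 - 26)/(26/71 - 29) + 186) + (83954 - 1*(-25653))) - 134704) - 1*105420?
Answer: -130517 + 1886075*I*sqrt(2)/2033 ≈ -1.3052e+5 + 1312.0*I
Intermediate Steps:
((sqrt(21 - 71)*((39 - 26)/(26/71 - 29) + 186) + (83954 - 1*(-25653))) - 134704) - 1*105420 = ((sqrt(-50)*(13/(26*(1/71) - 29) + 186) + (83954 + 25653)) - 134704) - 105420 = (((5*I*sqrt(2))*(13/(26/71 - 29) + 186) + 109607) - 134704) - 105420 = (((5*I*sqrt(2))*(13/(-2033/71) + 186) + 109607) - 134704) - 105420 = (((5*I*sqrt(2))*(13*(-71/2033) + 186) + 109607) - 134704) - 105420 = (((5*I*sqrt(2))*(-923/2033 + 186) + 109607) - 134704) - 105420 = (((5*I*sqrt(2))*(377215/2033) + 109607) - 134704) - 105420 = ((1886075*I*sqrt(2)/2033 + 109607) - 134704) - 105420 = ((109607 + 1886075*I*sqrt(2)/2033) - 134704) - 105420 = (-25097 + 1886075*I*sqrt(2)/2033) - 105420 = -130517 + 1886075*I*sqrt(2)/2033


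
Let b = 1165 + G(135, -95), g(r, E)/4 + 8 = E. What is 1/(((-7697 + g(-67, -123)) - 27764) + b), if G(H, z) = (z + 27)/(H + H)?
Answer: -135/4700734 ≈ -2.8719e-5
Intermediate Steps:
g(r, E) = -32 + 4*E
G(H, z) = (27 + z)/(2*H) (G(H, z) = (27 + z)/((2*H)) = (27 + z)*(1/(2*H)) = (27 + z)/(2*H))
b = 157241/135 (b = 1165 + (½)*(27 - 95)/135 = 1165 + (½)*(1/135)*(-68) = 1165 - 34/135 = 157241/135 ≈ 1164.7)
1/(((-7697 + g(-67, -123)) - 27764) + b) = 1/(((-7697 + (-32 + 4*(-123))) - 27764) + 157241/135) = 1/(((-7697 + (-32 - 492)) - 27764) + 157241/135) = 1/(((-7697 - 524) - 27764) + 157241/135) = 1/((-8221 - 27764) + 157241/135) = 1/(-35985 + 157241/135) = 1/(-4700734/135) = -135/4700734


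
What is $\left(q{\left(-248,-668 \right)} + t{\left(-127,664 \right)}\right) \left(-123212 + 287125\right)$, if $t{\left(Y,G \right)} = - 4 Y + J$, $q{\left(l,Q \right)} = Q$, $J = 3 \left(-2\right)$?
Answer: $-27209558$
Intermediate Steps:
$J = -6$
$t{\left(Y,G \right)} = -6 - 4 Y$ ($t{\left(Y,G \right)} = - 4 Y - 6 = -6 - 4 Y$)
$\left(q{\left(-248,-668 \right)} + t{\left(-127,664 \right)}\right) \left(-123212 + 287125\right) = \left(-668 - -502\right) \left(-123212 + 287125\right) = \left(-668 + \left(-6 + 508\right)\right) 163913 = \left(-668 + 502\right) 163913 = \left(-166\right) 163913 = -27209558$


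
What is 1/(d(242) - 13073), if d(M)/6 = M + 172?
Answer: -1/10589 ≈ -9.4438e-5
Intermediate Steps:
d(M) = 1032 + 6*M (d(M) = 6*(M + 172) = 6*(172 + M) = 1032 + 6*M)
1/(d(242) - 13073) = 1/((1032 + 6*242) - 13073) = 1/((1032 + 1452) - 13073) = 1/(2484 - 13073) = 1/(-10589) = -1/10589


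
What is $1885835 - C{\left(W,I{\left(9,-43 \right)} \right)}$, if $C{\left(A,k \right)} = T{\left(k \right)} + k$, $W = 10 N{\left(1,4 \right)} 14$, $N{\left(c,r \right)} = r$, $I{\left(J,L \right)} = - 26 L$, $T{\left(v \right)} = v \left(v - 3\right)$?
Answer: $638147$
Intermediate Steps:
$T{\left(v \right)} = v \left(-3 + v\right)$
$W = 560$ ($W = 10 \cdot 4 \cdot 14 = 40 \cdot 14 = 560$)
$C{\left(A,k \right)} = k + k \left(-3 + k\right)$ ($C{\left(A,k \right)} = k \left(-3 + k\right) + k = k + k \left(-3 + k\right)$)
$1885835 - C{\left(W,I{\left(9,-43 \right)} \right)} = 1885835 - \left(-26\right) \left(-43\right) \left(-2 - -1118\right) = 1885835 - 1118 \left(-2 + 1118\right) = 1885835 - 1118 \cdot 1116 = 1885835 - 1247688 = 638147$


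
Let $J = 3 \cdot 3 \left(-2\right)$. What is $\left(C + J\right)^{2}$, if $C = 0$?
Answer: $324$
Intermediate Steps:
$J = -18$ ($J = 9 \left(-2\right) = -18$)
$\left(C + J\right)^{2} = \left(0 - 18\right)^{2} = \left(-18\right)^{2} = 324$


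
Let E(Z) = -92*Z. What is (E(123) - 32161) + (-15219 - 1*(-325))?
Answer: -58371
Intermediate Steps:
(E(123) - 32161) + (-15219 - 1*(-325)) = (-92*123 - 32161) + (-15219 - 1*(-325)) = (-11316 - 32161) + (-15219 + 325) = -43477 - 14894 = -58371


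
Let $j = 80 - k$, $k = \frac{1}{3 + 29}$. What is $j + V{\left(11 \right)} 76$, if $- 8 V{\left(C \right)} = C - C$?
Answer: $\frac{2559}{32} \approx 79.969$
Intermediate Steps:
$V{\left(C \right)} = 0$ ($V{\left(C \right)} = - \frac{C - C}{8} = \left(- \frac{1}{8}\right) 0 = 0$)
$k = \frac{1}{32} \approx 0.03125$
$j = \frac{2559}{32}$ ($j = 80 - \frac{1}{32} = \frac{2559}{32} \approx 79.969$)
$j + V{\left(11 \right)} 76 = \frac{2559}{32} + 0 \cdot 76 = \frac{2559}{32} + 0 = \frac{2559}{32}$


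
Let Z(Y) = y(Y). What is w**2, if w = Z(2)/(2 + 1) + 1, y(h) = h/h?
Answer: 16/9 ≈ 1.7778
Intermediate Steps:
y(h) = 1
Z(Y) = 1
w = 4/3 (w = 1/(2 + 1) + 1 = 1/3 + 1 = 4/3 ≈ 1.3333)
w**2 = (4/3)**2 = 16/9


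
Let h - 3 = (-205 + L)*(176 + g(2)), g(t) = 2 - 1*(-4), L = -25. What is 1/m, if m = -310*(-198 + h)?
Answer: 1/13037050 ≈ 7.6705e-8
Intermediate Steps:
g(t) = 6 (g(t) = 2 + 4 = 6)
h = -41857 (h = 3 + (-205 - 25)*(176 + 6) = 3 - 230*182 = 3 - 41860 = -41857)
m = 13037050 (m = -310*(-198 - 41857) = -310*(-42055) = 13037050)
1/m = 1/13037050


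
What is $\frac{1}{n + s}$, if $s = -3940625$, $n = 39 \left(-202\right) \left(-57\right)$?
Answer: $- \frac{1}{3491579} \approx -2.864 \cdot 10^{-7}$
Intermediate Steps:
$n = 449046$ ($n = \left(-7878\right) \left(-57\right) = 449046$)
$\frac{1}{n + s} = \frac{1}{449046 - 3940625} = \frac{1}{-3491579} = - \frac{1}{3491579}$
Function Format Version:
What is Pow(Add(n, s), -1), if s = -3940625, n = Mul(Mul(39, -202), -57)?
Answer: Rational(-1, 3491579) ≈ -2.8640e-7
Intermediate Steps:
n = 449046 (n = Mul(-7878, -57) = 449046)
Pow(Add(n, s), -1) = Pow(Add(449046, -3940625), -1) = Pow(-3491579, -1) = Rational(-1, 3491579)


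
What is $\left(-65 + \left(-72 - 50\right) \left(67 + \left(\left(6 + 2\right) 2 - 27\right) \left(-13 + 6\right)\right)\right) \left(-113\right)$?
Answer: $1992529$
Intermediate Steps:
$\left(-65 + \left(-72 - 50\right) \left(67 + \left(\left(6 + 2\right) 2 - 27\right) \left(-13 + 6\right)\right)\right) \left(-113\right) = \left(-65 - 122 \left(67 + \left(8 \cdot 2 - 27\right) \left(-7\right)\right)\right) \left(-113\right) = \left(-65 - 122 \left(67 + \left(16 - 27\right) \left(-7\right)\right)\right) \left(-113\right) = \left(-65 - 122 \left(67 - -77\right)\right) \left(-113\right) = \left(-65 - 122 \left(67 + 77\right)\right) \left(-113\right) = \left(-65 - 17568\right) \left(-113\right) = \left(-17633\right) \left(-113\right) = 1992529$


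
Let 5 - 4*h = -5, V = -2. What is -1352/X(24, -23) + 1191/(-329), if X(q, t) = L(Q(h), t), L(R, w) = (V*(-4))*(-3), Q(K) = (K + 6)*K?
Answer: 52028/987 ≈ 52.713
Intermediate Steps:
h = 5/2 (h = 5/4 - ¼*(-5) = 5/4 + 5/4 = 5/2 ≈ 2.5000)
Q(K) = K*(6 + K) (Q(K) = (6 + K)*K = K*(6 + K))
L(R, w) = -24 (L(R, w) = -2*(-4)*(-3) = 8*(-3) = -24)
X(q, t) = -24
-1352/X(24, -23) + 1191/(-329) = -1352/(-24) + 1191/(-329) = -1352*(-1/24) + 1191*(-1/329) = 169/3 - 1191/329 = 52028/987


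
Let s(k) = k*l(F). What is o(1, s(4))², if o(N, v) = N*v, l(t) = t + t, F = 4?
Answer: 1024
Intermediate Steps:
l(t) = 2*t
s(k) = 8*k (s(k) = k*(2*4) = k*8 = 8*k)
o(1, s(4))² = (1*(8*4))² = (1*32)² = 32² = 1024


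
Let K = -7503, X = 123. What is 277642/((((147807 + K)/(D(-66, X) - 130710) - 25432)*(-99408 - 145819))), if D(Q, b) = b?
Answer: 76490371/1718259486324 ≈ 4.4516e-5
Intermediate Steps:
277642/((((147807 + K)/(D(-66, X) - 130710) - 25432)*(-99408 - 145819))) = 277642/((((147807 - 7503)/(123 - 130710) - 25432)*(-99408 - 145819))) = 277642/(((140304/(-130587) - 25432)*(-245227))) = 277642/(((140304*(-1/130587) - 25432)*(-245227))) = 277642/(((-592/551 - 25432)*(-245227))) = 277642/((-14013624/551*(-245227))) = 277642/(3436518972648/551) = 277642*(551/3436518972648) = 76490371/1718259486324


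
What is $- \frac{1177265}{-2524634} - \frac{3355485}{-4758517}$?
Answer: $\frac{14073407033495}{12013513807778} \approx 1.1715$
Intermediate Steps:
$- \frac{1177265}{-2524634} - \frac{3355485}{-4758517} = \left(-1177265\right) \left(- \frac{1}{2524634}\right) - - \frac{3355485}{4758517} = \frac{1177265}{2524634} + \frac{3355485}{4758517} = \frac{14073407033495}{12013513807778}$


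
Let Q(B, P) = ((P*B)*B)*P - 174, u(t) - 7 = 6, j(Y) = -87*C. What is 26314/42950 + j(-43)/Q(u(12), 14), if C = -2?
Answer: 8745196/14152025 ≈ 0.61795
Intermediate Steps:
j(Y) = 174 (j(Y) = -87*(-2) = 174)
u(t) = 13 (u(t) = 7 + 6 = 13)
Q(B, P) = -174 + B²*P² (Q(B, P) = ((B*P)*B)*P - 174 = (P*B²)*P - 174 = B²*P² - 174 = -174 + B²*P²)
26314/42950 + j(-43)/Q(u(12), 14) = 26314/42950 + 174/(-174 + 13²*14²) = 26314*(1/42950) + 174/(-174 + 169*196) = 13157/21475 + 174/(-174 + 33124) = 13157/21475 + 174/32950 = 13157/21475 + 174*(1/32950) = 13157/21475 + 87/16475 = 8745196/14152025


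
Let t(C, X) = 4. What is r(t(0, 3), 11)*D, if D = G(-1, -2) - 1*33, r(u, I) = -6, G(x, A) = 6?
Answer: 162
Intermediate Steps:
D = -27 (D = 6 - 1*33 = 6 - 33 = -27)
r(t(0, 3), 11)*D = -6*(-27) = 162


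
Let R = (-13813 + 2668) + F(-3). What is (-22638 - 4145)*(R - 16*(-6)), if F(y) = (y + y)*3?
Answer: 296407461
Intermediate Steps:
F(y) = 6*y (F(y) = (2*y)*3 = 6*y)
R = -11163 (R = (-13813 + 2668) + 6*(-3) = -11145 - 18 = -11163)
(-22638 - 4145)*(R - 16*(-6)) = (-22638 - 4145)*(-11163 - 16*(-6)) = -26783*(-11163 + 96) = -26783*(-11067) = 296407461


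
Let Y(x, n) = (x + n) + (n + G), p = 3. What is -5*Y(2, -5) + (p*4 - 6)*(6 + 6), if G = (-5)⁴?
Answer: -3013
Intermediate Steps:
G = 625
Y(x, n) = 625 + x + 2*n (Y(x, n) = (x + n) + (n + 625) = (n + x) + (625 + n) = 625 + x + 2*n)
-5*Y(2, -5) + (p*4 - 6)*(6 + 6) = -5*(625 + 2 + 2*(-5)) + (3*4 - 6)*(6 + 6) = -5*(625 + 2 - 10) + (12 - 6)*12 = -5*617 + 6*12 = -3085 + 72 = -3013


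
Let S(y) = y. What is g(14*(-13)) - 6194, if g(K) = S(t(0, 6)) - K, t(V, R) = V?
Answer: -6012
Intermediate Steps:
g(K) = -K (g(K) = 0 - K = -K)
g(14*(-13)) - 6194 = -14*(-13) - 6194 = -1*(-182) - 6194 = 182 - 6194 = -6012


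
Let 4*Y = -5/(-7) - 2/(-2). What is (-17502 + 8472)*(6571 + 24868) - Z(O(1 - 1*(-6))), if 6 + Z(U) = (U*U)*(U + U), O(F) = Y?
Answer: -97375698306/343 ≈ -2.8389e+8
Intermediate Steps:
Y = 3/7 (Y = (-5/(-7) - 2/(-2))/4 = (-5*(-⅐) - 2*(-½))/4 = (5/7 + 1)/4 = (¼)*(12/7) = 3/7 ≈ 0.42857)
O(F) = 3/7
Z(U) = -6 + 2*U³ (Z(U) = -6 + (U*U)*(U + U) = -6 + U²*(2*U) = -6 + 2*U³)
(-17502 + 8472)*(6571 + 24868) - Z(O(1 - 1*(-6))) = (-17502 + 8472)*(6571 + 24868) - (-6 + 2*(3/7)³) = -9030*31439 - (-6 + 2*(27/343)) = -283894170 - (-6 + 54/343) = -283894170 - 1*(-2004/343) = -283894170 + 2004/343 = -97375698306/343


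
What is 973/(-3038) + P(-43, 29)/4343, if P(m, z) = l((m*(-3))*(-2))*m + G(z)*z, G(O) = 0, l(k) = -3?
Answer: -12737/43834 ≈ -0.29057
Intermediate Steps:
P(m, z) = -3*m (P(m, z) = -3*m + 0*z = -3*m + 0 = -3*m)
973/(-3038) + P(-43, 29)/4343 = 973/(-3038) - 3*(-43)/4343 = 973*(-1/3038) + 129*(1/4343) = -139/434 + 3/101 = -12737/43834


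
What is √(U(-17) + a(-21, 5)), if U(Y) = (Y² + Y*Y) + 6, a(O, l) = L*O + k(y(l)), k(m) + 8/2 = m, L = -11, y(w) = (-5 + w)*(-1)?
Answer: √811 ≈ 28.478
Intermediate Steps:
y(w) = 5 - w
k(m) = -4 + m
a(O, l) = 1 - l - 11*O (a(O, l) = -11*O + (-4 + (5 - l)) = -11*O + (1 - l) = 1 - l - 11*O)
U(Y) = 6 + 2*Y² (U(Y) = (Y² + Y²) + 6 = 2*Y² + 6 = 6 + 2*Y²)
√(U(-17) + a(-21, 5)) = √((6 + 2*(-17)²) + (1 - 1*5 - 11*(-21))) = √((6 + 2*289) + (1 - 5 + 231)) = √((6 + 578) + 227) = √(584 + 227) = √811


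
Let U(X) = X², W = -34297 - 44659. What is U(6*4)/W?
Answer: -144/19739 ≈ -0.0072952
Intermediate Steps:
W = -78956
U(6*4)/W = (6*4)²/(-78956) = 24²*(-1/78956) = 576*(-1/78956) = -144/19739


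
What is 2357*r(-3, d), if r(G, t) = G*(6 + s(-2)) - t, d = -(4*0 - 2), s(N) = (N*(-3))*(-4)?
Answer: 122564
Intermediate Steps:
s(N) = 12*N (s(N) = -3*N*(-4) = 12*N)
d = 2 (d = -(0 - 2) = -1*(-2) = 2)
r(G, t) = -t - 18*G (r(G, t) = G*(6 + 12*(-2)) - t = G*(6 - 24) - t = G*(-18) - t = -18*G - t = -t - 18*G)
2357*r(-3, d) = 2357*(-1*2 - 18*(-3)) = 2357*(-2 + 54) = 2357*52 = 122564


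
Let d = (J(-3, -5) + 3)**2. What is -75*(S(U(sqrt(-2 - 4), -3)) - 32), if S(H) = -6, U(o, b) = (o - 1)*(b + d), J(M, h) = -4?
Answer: 2850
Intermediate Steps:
d = 1 (d = (-4 + 3)**2 = (-1)**2 = 1)
U(o, b) = (1 + b)*(-1 + o) (U(o, b) = (o - 1)*(b + 1) = (-1 + o)*(1 + b) = (1 + b)*(-1 + o))
-75*(S(U(sqrt(-2 - 4), -3)) - 32) = -75*(-6 - 32) = -75*(-38) = 2850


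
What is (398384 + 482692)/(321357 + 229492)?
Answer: 881076/550849 ≈ 1.5995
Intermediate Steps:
(398384 + 482692)/(321357 + 229492) = 881076/550849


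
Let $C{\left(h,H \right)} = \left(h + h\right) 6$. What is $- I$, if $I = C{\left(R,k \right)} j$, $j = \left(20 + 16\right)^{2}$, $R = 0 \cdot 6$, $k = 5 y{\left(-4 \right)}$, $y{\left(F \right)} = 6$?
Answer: $0$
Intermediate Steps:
$k = 30$ ($k = 5 \cdot 6 = 30$)
$R = 0$
$C{\left(h,H \right)} = 12 h$ ($C{\left(h,H \right)} = 2 h 6 = 12 h$)
$j = 1296$ ($j = 36^{2} = 1296$)
$I = 0$ ($I = 12 \cdot 0 \cdot 1296 = 0 \cdot 1296 = 0$)
$- I = \left(-1\right) 0 = 0$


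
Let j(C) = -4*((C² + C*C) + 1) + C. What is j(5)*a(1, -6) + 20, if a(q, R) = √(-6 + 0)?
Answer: 20 - 199*I*√6 ≈ 20.0 - 487.45*I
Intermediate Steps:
a(q, R) = I*√6 (a(q, R) = √(-6) = I*√6)
j(C) = -4 + C - 8*C² (j(C) = -4*((C² + C²) + 1) + C = -4*(2*C² + 1) + C = -4*(1 + 2*C²) + C = (-4 - 8*C²) + C = -4 + C - 8*C²)
j(5)*a(1, -6) + 20 = (-4 + 5 - 8*5²)*(I*√6) + 20 = (-4 + 5 - 8*25)*(I*√6) + 20 = (-4 + 5 - 200)*(I*√6) + 20 = -199*I*√6 + 20 = 20 - 199*I*√6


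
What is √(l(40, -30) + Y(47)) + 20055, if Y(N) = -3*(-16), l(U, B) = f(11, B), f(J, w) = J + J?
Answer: 20055 + √70 ≈ 20063.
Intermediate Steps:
f(J, w) = 2*J
l(U, B) = 22 (l(U, B) = 2*11 = 22)
Y(N) = 48
√(l(40, -30) + Y(47)) + 20055 = √(22 + 48) + 20055 = √70 + 20055 = 20055 + √70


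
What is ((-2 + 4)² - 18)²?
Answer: 196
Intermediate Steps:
((-2 + 4)² - 18)² = (2² - 18)² = (4 - 18)² = (-14)² = 196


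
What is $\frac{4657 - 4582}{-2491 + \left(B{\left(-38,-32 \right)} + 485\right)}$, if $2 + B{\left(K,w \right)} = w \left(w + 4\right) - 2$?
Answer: $- \frac{75}{1114} \approx -0.067325$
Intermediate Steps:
$B{\left(K,w \right)} = -4 + w \left(4 + w\right)$ ($B{\left(K,w \right)} = -2 + \left(w \left(w + 4\right) - 2\right) = -2 + \left(w \left(4 + w\right) - 2\right) = -2 + \left(-2 + w \left(4 + w\right)\right) = -4 + w \left(4 + w\right)$)
$\frac{4657 - 4582}{-2491 + \left(B{\left(-38,-32 \right)} + 485\right)} = \frac{4657 - 4582}{-2491 + \left(\left(-4 + \left(-32\right)^{2} + 4 \left(-32\right)\right) + 485\right)} = \frac{75}{-2491 + \left(\left(-4 + 1024 - 128\right) + 485\right)} = \frac{75}{-2491 + \left(892 + 485\right)} = \frac{75}{-2491 + 1377} = \frac{75}{-1114} = 75 \left(- \frac{1}{1114}\right) = - \frac{75}{1114}$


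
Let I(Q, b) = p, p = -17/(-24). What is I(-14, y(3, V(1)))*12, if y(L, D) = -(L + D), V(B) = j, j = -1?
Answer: 17/2 ≈ 8.5000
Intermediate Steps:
V(B) = -1
y(L, D) = -D - L (y(L, D) = -(D + L) = -D - L)
p = 17/24 (p = -17*(-1/24) = 17/24 ≈ 0.70833)
I(Q, b) = 17/24
I(-14, y(3, V(1)))*12 = (17/24)*12 = 17/2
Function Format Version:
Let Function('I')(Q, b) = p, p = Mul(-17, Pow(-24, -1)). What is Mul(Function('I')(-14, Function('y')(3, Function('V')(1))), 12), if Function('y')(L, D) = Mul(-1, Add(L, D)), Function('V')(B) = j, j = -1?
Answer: Rational(17, 2) ≈ 8.5000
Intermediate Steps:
Function('V')(B) = -1
Function('y')(L, D) = Add(Mul(-1, D), Mul(-1, L)) (Function('y')(L, D) = Mul(-1, Add(D, L)) = Add(Mul(-1, D), Mul(-1, L)))
p = Rational(17, 24) (p = Mul(-17, Rational(-1, 24)) = Rational(17, 24) ≈ 0.70833)
Function('I')(Q, b) = Rational(17, 24)
Mul(Function('I')(-14, Function('y')(3, Function('V')(1))), 12) = Mul(Rational(17, 24), 12) = Rational(17, 2)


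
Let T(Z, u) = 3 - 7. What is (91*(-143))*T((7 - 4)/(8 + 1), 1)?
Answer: 52052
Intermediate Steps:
T(Z, u) = -4
(91*(-143))*T((7 - 4)/(8 + 1), 1) = (91*(-143))*(-4) = -13013*(-4) = 52052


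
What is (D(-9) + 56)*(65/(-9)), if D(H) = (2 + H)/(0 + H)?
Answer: -33215/81 ≈ -410.06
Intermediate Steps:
D(H) = (2 + H)/H
(D(-9) + 56)*(65/(-9)) = ((2 - 9)/(-9) + 56)*(65/(-9)) = (-1/9*(-7) + 56)*(65*(-1/9)) = (7/9 + 56)*(-65/9) = (511/9)*(-65/9) = -33215/81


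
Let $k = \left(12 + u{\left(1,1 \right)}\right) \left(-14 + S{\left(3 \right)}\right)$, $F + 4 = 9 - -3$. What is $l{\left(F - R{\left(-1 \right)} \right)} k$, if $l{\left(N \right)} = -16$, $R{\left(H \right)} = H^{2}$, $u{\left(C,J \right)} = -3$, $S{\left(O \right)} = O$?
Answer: $1584$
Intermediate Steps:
$F = 8$ ($F = -4 + \left(9 - -3\right) = -4 + \left(9 + 3\right) = -4 + 12 = 8$)
$k = -99$ ($k = \left(12 - 3\right) \left(-14 + 3\right) = 9 \left(-11\right) = -99$)
$l{\left(F - R{\left(-1 \right)} \right)} k = \left(-16\right) \left(-99\right) = 1584$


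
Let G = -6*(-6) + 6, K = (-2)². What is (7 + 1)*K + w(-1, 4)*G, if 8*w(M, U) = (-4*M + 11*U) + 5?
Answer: 1241/4 ≈ 310.25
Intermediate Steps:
w(M, U) = 5/8 - M/2 + 11*U/8 (w(M, U) = ((-4*M + 11*U) + 5)/8 = (5 - 4*M + 11*U)/8 = 5/8 - M/2 + 11*U/8)
K = 4
G = 42 (G = 36 + 6 = 42)
(7 + 1)*K + w(-1, 4)*G = (7 + 1)*4 + (5/8 - ½*(-1) + (11/8)*4)*42 = 8*4 + (5/8 + ½ + 11/2)*42 = 32 + (53/8)*42 = 32 + 1113/4 = 1241/4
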